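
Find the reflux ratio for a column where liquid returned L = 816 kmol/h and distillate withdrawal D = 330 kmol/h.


Reflux ratio definition: R = L / D (liquid returned / distillate withdrawn)
L = 816 kmol/h, D = 330 kmol/h
R = 816 / 330 = 2.473

2.473


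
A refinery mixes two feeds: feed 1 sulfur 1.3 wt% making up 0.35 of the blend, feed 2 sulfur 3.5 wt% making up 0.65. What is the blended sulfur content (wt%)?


Linear sulfur blending: S_blend = x1*S1 + x2*S2
Contribution 1: 0.35 * 1.3 = 0.455 wt%
Contribution 2: 0.65 * 3.5 = 2.275 wt%
S_blend = 0.455 + 2.275 = 2.73

2.73 wt%


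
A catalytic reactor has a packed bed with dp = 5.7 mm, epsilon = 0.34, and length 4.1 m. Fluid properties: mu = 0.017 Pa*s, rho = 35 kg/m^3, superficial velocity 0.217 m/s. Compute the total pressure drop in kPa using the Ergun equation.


dp = 5.7 mm = 0.0057 m
Viscous term = 150*0.017*0.217*(1-0.34)^2 / (0.0057^2*0.34^3) = 188756
Inertial term = 1.75*35*0.217^2*(1-0.34) / (0.0057*0.34^3) = 8496.85
dP/L = 188756 + 8496.85 = 197253 Pa/m
dP = 197253 * 4.1 / 1000 = 808.7 kPa

808.7 kPa


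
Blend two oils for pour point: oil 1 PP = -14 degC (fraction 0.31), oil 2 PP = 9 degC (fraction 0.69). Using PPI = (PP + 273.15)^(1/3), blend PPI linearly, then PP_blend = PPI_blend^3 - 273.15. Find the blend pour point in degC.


PPI_1 = (-14 + 273.15)^(1/3) = 6.375541
PPI_2 = (9 + 273.15)^(1/3) = 6.558835
PPI_blend = 0.31 * 6.375541 + 0.69 * 6.558835 = 6.502014
PP_blend = 6.502014^3 - 273.15 = 274.8804 - 273.15 = 1.73

1.73 degC


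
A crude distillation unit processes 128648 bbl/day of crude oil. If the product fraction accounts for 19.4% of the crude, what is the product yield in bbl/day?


Crude throughput = 128648 bbl/day
Fraction yield = 19.4%
yield = throughput * fraction / 100
yield = 128648 * 19.4 / 100 = 24957.712

24957.712 bbl/day


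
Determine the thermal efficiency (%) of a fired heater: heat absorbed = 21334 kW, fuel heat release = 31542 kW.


Furnace efficiency = Q_absorbed / Q_fuel * 100
= 21334 / 31542 * 100 = 67.64

67.64 %


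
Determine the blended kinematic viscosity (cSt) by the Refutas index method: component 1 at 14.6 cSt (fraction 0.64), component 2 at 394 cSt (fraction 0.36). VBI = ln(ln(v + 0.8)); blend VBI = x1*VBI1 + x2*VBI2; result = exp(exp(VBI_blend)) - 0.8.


Refutas method: VBN_i = 14.534*ln(ln(visc_i + 0.8)) + 10.975, blended linearly by mass fraction; since VBN is linear in VBI_i = ln(ln(visc_i + 0.8)) and the fractions sum to 1, blend VBI directly: visc = exp(exp(VBI_blend)) - 0.8
VBI_1 = ln(ln(14.6 + 0.8)) = 1.0059
VBI_2 = ln(ln(394 + 0.8)) = 1.78815
VBI_blend = 0.64 * 1.0059 + 0.36 * 1.78815 = 1.28751
visc_blend = exp(exp(1.28751)) - 0.8 = 36.68

36.68 cSt


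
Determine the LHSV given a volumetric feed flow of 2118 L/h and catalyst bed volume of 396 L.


LHSV = volumetric feed rate / catalyst volume
= 2118 L/h / 396 L
= 5.348 h^-1

5.348 h^-1


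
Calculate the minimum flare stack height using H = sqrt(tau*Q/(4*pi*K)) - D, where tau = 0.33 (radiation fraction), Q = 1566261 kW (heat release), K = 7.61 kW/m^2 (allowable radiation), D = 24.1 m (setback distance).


tau*Q/(4*pi*K) = 0.33 * 1566261 / (4 * pi * 7.61) = 5404.85
sqrt(5404.85) = 73.5177
H = 73.5177 - 24.1 = 49.42

49.42 m


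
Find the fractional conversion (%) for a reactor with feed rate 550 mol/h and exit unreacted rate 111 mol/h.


X = (F_in - F_out) / F_in * 100
Moles reacted = 550 - 111 = 439
X = 439 / 550 * 100
= 0.7982 * 100
= 79.82 %

79.82 %


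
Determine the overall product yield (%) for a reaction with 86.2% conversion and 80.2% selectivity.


Overall yield = conversion (%) * selectivity (%) / 100
Conversion = 86.2%, Selectivity = 80.2%
Y = 86.2 * 80.2 / 100
= 69.1324 %

69.1324 %


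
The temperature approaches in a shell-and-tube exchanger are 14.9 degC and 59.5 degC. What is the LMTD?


LMTD = (dT1 - dT2) / ln(dT1/dT2)
= (14.9 - 59.5) / ln(14.9 / 59.5) = -44.6 / -1.38462 = 32.21

32.21 degC


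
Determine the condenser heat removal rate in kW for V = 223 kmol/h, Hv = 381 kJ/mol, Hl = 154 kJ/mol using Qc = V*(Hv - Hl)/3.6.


Qc = 223 * (381 - 154) / 3.6 = 223 * 227 / 3.6 = 14060

14060 kW


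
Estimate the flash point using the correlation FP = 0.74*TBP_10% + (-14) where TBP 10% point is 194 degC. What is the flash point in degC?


FP = 0.74 * 194 + (-14) = 129.56

129.56 degC


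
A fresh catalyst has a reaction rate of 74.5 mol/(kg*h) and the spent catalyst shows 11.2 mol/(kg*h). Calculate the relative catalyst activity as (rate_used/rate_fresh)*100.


Activity (%) = (rate_used / rate_fresh) * 100
rate_used = 11.2, rate_fresh = 74.5
= (11.2 / 74.5) * 100
= 0.1503 * 100 = 15.03

15.03 %


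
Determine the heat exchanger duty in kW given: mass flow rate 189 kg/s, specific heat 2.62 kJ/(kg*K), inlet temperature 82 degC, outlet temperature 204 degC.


Q = m_dot * cp * delta_T
delta_T = 204 - 82 = 122 K
Q = 189 * 2.62 * 122
= 495.18 * 122
= 60411.96 kW

60411.96 kW


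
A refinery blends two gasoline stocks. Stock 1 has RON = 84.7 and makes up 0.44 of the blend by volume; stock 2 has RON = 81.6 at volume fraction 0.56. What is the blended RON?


Linear blending: RON_blend = sum(vi * RONi)
Contribution 1: 0.44 * 84.7 = 37.268
Contribution 2: 0.56 * 81.6 = 45.696
RON_blend = 37.268 + 45.696 = 82.964

82.964


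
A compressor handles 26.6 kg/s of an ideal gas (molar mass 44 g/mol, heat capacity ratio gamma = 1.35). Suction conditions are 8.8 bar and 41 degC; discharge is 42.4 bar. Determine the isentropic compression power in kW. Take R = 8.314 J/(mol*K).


Isentropic work: W = m*(gamma/(gamma-1))*(R*T1/MW)*((P2/P1)^((gamma-1)/gamma) - 1)
T1 = 41 + 273.15 = 314.15 K
Pressure ratio = 42.4 / 8.8 = 4.81818
Exponent = (1.35 - 1)/1.35 = 0.259259
(P2/P1)^exp - 1 = 4.81818^0.259259 - 1 = 0.503293
W = 26.6 * 1.35 / 0.35 * 8.314 * 314.15 / 44 * 0.503293 = 3065

3065 kW


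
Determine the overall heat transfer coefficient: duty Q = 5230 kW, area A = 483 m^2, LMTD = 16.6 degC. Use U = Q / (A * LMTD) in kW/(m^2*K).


From Q = U*A*LMTD, U = Q / (A * LMTD)
U = 5230 / (483 * 16.6) = 5230 / 8017.8 = 0.6523

0.6523 kW/(m^2*K)


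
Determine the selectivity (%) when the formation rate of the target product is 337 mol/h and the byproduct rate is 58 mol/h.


Selectivity = desired / (desired + undesired) * 100
Total products = 337 + 58 = 395 mol/h
S = 337 / 395 * 100
= 0.8532 * 100
= 85.32 %

85.32 %


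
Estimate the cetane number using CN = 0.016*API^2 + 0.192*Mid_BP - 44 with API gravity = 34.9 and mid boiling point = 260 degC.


CN = 0.016 * 34.9^2 + 0.192 * 260 - 44
CN = 19.48816 + 49.92 - 44 = 25.40816

25.40816


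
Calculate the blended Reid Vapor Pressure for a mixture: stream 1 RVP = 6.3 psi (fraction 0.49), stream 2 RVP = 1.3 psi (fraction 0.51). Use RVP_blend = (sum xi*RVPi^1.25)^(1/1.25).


Chevron index: RVP_blend = (sum xi*RVPi^1.25)^(1/1.25)
RVP^1.25 terms: 0.49 * 6.3^1.25 + 0.51 * 1.3^1.25 = 5.59865
RVP_blend = 5.59865^(1/1.25) = 3.967

3.967 psi


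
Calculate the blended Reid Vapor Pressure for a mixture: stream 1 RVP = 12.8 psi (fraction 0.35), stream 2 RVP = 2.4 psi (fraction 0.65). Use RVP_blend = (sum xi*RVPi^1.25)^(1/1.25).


Chevron index: RVP_blend = (sum xi*RVPi^1.25)^(1/1.25)
RVP^1.25 terms: 0.35 * 12.8^1.25 + 0.65 * 2.4^1.25 = 10.4155
RVP_blend = 10.4155^(1/1.25) = 6.518

6.518 psi


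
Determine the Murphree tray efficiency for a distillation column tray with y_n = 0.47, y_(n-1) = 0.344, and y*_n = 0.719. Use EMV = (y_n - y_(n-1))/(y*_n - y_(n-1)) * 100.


Murphree vapor efficiency: EMV = (y_n - y_(n-1)) / (y*_n - y_(n-1)) * 100
EMV = (0.47 - 0.344) / (0.719 - 0.344) * 100 = 0.126 / 0.375 * 100 = 33.60

33.60 %


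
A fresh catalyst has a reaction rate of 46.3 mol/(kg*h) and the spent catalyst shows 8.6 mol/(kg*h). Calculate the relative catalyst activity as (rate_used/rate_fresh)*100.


Activity (%) = (rate_used / rate_fresh) * 100
rate_used = 8.6, rate_fresh = 46.3
= (8.6 / 46.3) * 100
= 0.1857 * 100 = 18.57

18.57 %


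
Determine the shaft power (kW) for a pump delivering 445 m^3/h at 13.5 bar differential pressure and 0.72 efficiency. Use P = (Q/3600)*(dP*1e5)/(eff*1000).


Q = 445 / 3600 = 0.123611 m^3/s
P = 0.123611 * (13.5 * 1e5) / 0.72 / 1000 = 231.8

231.8 kW


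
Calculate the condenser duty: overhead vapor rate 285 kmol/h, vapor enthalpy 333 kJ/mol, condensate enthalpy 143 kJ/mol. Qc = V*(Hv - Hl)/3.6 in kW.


Qc = 285 * (333 - 143) / 3.6 = 285 * 190 / 3.6 = 15040

15040 kW


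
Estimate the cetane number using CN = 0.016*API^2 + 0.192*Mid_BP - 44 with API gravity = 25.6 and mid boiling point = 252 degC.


CN = 0.016 * 25.6^2 + 0.192 * 252 - 44
CN = 10.48576 + 48.384 - 44 = 14.86976

14.86976


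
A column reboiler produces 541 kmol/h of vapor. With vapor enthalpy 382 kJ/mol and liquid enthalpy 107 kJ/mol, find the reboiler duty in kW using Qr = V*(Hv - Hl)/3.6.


Qr = 541 * (382 - 107) / 3.6 = 541 * 275 / 3.6 = 41330

41330 kW


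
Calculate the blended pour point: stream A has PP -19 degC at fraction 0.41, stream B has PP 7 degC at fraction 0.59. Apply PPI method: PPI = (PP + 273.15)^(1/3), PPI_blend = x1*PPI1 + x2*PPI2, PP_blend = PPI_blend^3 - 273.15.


PPI_1 = (-19 + 273.15)^(1/3) = 6.334272
PPI_2 = (7 + 273.15)^(1/3) = 6.543301
PPI_blend = 0.41 * 6.334272 + 0.59 * 6.543301 = 6.457599
PP_blend = 6.457599^3 - 273.15 = 269.2857 - 273.15 = -3.86

-3.86 degC


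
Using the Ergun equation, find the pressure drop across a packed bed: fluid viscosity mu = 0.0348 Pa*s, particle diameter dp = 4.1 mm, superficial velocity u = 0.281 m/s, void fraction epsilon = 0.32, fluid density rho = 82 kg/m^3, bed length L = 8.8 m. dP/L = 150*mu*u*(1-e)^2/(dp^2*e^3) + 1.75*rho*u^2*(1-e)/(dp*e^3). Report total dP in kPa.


dp = 4.1 mm = 0.0041 m
Viscous term = 150*0.0348*0.281*(1-0.32)^2 / (0.0041^2*0.32^3) = 1231340
Inertial term = 1.75*82*0.281^2*(1-0.32) / (0.0041*0.32^3) = 57350.8
dP/L = 1231340 + 57350.8 = 1288690 Pa/m
dP = 1288690 * 8.8 / 1000 = 11340 kPa

11340 kPa


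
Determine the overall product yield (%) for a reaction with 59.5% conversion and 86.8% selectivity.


Overall yield = conversion (%) * selectivity (%) / 100
Conversion = 59.5%, Selectivity = 86.8%
Y = 59.5 * 86.8 / 100
= 51.646 %

51.646 %


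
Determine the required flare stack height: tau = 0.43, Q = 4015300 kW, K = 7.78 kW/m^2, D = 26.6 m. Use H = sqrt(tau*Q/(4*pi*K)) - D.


tau*Q/(4*pi*K) = 0.43 * 4015300 / (4 * pi * 7.78) = 17660.3
sqrt(17660.3) = 132.892
H = 132.892 - 26.6 = 106.3

106.3 m


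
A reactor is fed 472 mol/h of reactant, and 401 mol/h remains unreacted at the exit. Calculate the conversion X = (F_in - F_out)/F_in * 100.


X = (F_in - F_out) / F_in * 100
Moles reacted = 472 - 401 = 71
X = 71 / 472 * 100
= 0.1504 * 100
= 15.04 %

15.04 %


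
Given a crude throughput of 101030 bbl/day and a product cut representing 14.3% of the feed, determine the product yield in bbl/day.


Crude throughput = 101030 bbl/day
Fraction yield = 14.3%
yield = throughput * fraction / 100
yield = 101030 * 14.3 / 100 = 14447.29

14447.29 bbl/day


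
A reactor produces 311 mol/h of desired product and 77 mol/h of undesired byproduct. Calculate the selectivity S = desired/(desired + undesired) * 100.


Selectivity = desired / (desired + undesired) * 100
Total products = 311 + 77 = 388 mol/h
S = 311 / 388 * 100
= 0.8015 * 100
= 80.15 %

80.15 %


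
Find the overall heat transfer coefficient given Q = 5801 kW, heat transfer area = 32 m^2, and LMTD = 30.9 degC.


From Q = U*A*LMTD, U = Q / (A * LMTD)
U = 5801 / (32 * 30.9) = 5801 / 988.8 = 5.867

5.867 kW/(m^2*K)


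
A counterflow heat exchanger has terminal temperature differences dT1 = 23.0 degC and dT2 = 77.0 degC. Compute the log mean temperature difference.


LMTD = (dT1 - dT2) / ln(dT1/dT2)
= (23.0 - 77.0) / ln(23.0 / 77.0) = -54 / -1.20831 = 44.69

44.69 degC


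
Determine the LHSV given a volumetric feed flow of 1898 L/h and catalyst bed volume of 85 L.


LHSV = volumetric feed rate / catalyst volume
= 1898 L/h / 85 L
= 22.33 h^-1

22.33 h^-1


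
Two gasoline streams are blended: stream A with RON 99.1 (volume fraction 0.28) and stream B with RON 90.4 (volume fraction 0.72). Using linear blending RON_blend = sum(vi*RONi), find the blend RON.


Linear blending: RON_blend = sum(vi * RONi)
Contribution 1: 0.28 * 99.1 = 27.748
Contribution 2: 0.72 * 90.4 = 65.088
RON_blend = 27.748 + 65.088 = 92.836

92.836


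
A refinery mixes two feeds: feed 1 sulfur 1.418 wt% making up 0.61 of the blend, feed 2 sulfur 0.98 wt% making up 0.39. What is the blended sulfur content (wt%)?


Linear sulfur blending: S_blend = x1*S1 + x2*S2
Contribution 1: 0.61 * 1.418 = 0.86498 wt%
Contribution 2: 0.39 * 0.98 = 0.3822 wt%
S_blend = 0.86498 + 0.3822 = 1.24718

1.24718 wt%


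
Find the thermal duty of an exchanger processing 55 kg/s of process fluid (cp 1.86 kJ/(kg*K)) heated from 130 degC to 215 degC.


Q = m_dot * cp * delta_T
delta_T = 215 - 130 = 85 K
Q = 55 * 1.86 * 85
= 102.3 * 85
= 8695.5 kW

8695.5 kW


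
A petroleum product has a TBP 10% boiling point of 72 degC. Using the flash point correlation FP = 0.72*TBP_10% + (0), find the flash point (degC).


FP = 0.72 * 72 + (0) = 51.84

51.84 degC


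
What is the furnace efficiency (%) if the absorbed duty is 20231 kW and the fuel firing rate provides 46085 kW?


Furnace efficiency = Q_absorbed / Q_fuel * 100
= 20231 / 46085 * 100 = 43.90

43.90 %


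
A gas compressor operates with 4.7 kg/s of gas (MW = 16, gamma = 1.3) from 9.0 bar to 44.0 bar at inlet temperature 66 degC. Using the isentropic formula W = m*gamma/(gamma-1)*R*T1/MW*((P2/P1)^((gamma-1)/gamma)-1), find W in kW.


Isentropic work: W = m*(gamma/(gamma-1))*(R*T1/MW)*((P2/P1)^((gamma-1)/gamma) - 1)
T1 = 66 + 273.15 = 339.15 K
Pressure ratio = 44.0 / 9.0 = 4.88889
Exponent = (1.3 - 1)/1.3 = 0.230769
(P2/P1)^exp - 1 = 4.88889^0.230769 - 1 = 0.442276
W = 4.7 * 1.3 / 0.3 * 8.314 * 339.15 / 16 * 0.442276 = 1587

1587 kW


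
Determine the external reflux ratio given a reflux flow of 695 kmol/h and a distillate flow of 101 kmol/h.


Reflux ratio definition: R = L / D (liquid returned / distillate withdrawn)
L = 695 kmol/h, D = 101 kmol/h
R = 695 / 101 = 6.881

6.881


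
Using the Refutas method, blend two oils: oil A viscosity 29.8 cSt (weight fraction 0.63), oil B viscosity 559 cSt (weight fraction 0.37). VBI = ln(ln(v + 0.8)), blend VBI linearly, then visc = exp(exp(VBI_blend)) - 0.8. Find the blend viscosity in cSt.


Refutas method: VBN_i = 14.534*ln(ln(visc_i + 0.8)) + 10.975, blended linearly by mass fraction; since VBN is linear in VBI_i = ln(ln(visc_i + 0.8)) and the fractions sum to 1, blend VBI directly: visc = exp(exp(VBI_blend)) - 0.8
VBI_1 = ln(ln(29.8 + 0.8)) = 1.22993
VBI_2 = ln(ln(559 + 0.8)) = 1.84492
VBI_blend = 0.63 * 1.22993 + 0.37 * 1.84492 = 1.45748
visc_blend = exp(exp(1.45748)) - 0.8 = 72.54

72.54 cSt


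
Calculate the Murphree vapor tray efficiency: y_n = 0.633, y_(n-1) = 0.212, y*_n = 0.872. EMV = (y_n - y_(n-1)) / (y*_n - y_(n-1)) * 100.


Murphree vapor efficiency: EMV = (y_n - y_(n-1)) / (y*_n - y_(n-1)) * 100
EMV = (0.633 - 0.212) / (0.872 - 0.212) * 100 = 0.421 / 0.66 * 100 = 63.79

63.79 %


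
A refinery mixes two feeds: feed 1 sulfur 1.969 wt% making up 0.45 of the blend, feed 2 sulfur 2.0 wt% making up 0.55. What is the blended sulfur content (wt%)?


Linear sulfur blending: S_blend = x1*S1 + x2*S2
Contribution 1: 0.45 * 1.969 = 0.88605 wt%
Contribution 2: 0.55 * 2.0 = 1.1 wt%
S_blend = 0.88605 + 1.1 = 1.98605

1.98605 wt%


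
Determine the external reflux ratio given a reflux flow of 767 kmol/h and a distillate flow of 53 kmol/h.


Reflux ratio definition: R = L / D (liquid returned / distillate withdrawn)
L = 767 kmol/h, D = 53 kmol/h
R = 767 / 53 = 14.47

14.47


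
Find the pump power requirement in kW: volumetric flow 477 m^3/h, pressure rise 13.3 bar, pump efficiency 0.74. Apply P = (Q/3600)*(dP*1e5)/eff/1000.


Q = 477 / 3600 = 0.1325 m^3/s
P = 0.1325 * (13.3 * 1e5) / 0.74 / 1000 = 238.1

238.1 kW


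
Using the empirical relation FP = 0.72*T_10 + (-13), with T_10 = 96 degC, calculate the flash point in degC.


FP = 0.72 * 96 + (-13) = 56.12

56.12 degC


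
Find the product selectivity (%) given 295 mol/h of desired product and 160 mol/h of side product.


Selectivity = desired / (desired + undesired) * 100
Total products = 295 + 160 = 455 mol/h
S = 295 / 455 * 100
= 0.6484 * 100
= 64.84 %

64.84 %


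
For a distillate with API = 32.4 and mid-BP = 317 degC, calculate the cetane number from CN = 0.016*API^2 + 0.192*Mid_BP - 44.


CN = 0.016 * 32.4^2 + 0.192 * 317 - 44
CN = 16.79616 + 60.864 - 44 = 33.66016

33.66016


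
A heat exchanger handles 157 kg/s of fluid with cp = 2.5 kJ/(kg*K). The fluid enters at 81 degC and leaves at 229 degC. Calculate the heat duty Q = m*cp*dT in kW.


Q = m_dot * cp * delta_T
delta_T = 229 - 81 = 148 K
Q = 157 * 2.5 * 148
= 392.5 * 148
= 58090 kW

58090 kW


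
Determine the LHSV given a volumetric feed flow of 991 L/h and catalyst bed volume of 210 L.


LHSV = volumetric feed rate / catalyst volume
= 991 L/h / 210 L
= 4.719 h^-1

4.719 h^-1


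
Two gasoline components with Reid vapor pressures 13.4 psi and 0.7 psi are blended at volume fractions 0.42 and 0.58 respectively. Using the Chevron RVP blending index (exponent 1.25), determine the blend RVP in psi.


Chevron index: RVP_blend = (sum xi*RVPi^1.25)^(1/1.25)
RVP^1.25 terms: 0.42 * 13.4^1.25 + 0.58 * 0.7^1.25 = 11.1392
RVP_blend = 11.1392^(1/1.25) = 6.878

6.878 psi


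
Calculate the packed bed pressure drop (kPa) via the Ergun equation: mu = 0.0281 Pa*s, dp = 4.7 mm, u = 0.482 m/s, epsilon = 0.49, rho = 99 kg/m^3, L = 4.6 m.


dp = 4.7 mm = 0.0047 m
Viscous term = 150*0.0281*0.482*(1-0.49)^2 / (0.0047^2*0.49^3) = 203330
Inertial term = 1.75*99*0.482^2*(1-0.49) / (0.0047*0.49^3) = 37123.7
dP/L = 203330 + 37123.7 = 240454 Pa/m
dP = 240454 * 4.6 / 1000 = 1106 kPa

1106 kPa


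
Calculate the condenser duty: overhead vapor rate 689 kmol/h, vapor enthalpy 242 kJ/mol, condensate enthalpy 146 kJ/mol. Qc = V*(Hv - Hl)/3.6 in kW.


Qc = 689 * (242 - 146) / 3.6 = 689 * 96 / 3.6 = 18370

18370 kW


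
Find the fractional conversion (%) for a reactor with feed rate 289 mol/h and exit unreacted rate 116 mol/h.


X = (F_in - F_out) / F_in * 100
Moles reacted = 289 - 116 = 173
X = 173 / 289 * 100
= 0.5986 * 100
= 59.86 %

59.86 %


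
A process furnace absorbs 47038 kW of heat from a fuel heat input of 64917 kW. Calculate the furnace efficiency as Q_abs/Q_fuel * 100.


Furnace efficiency = Q_absorbed / Q_fuel * 100
= 47038 / 64917 * 100 = 72.46

72.46 %


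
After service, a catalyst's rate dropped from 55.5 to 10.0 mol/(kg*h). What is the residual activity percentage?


Activity (%) = (rate_used / rate_fresh) * 100
rate_used = 10.0, rate_fresh = 55.5
= (10.0 / 55.5) * 100
= 0.1802 * 100 = 18.02

18.02 %


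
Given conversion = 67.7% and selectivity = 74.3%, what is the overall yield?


Overall yield = conversion (%) * selectivity (%) / 100
Conversion = 67.7%, Selectivity = 74.3%
Y = 67.7 * 74.3 / 100
= 50.3011 %

50.3011 %


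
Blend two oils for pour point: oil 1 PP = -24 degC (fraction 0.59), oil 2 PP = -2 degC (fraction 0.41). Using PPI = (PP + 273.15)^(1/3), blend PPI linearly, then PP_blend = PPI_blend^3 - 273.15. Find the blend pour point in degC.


PPI_1 = (-24 + 273.15)^(1/3) = 6.292458
PPI_2 = (-2 + 273.15)^(1/3) = 6.472467
PPI_blend = 0.59 * 6.292458 + 0.41 * 6.472467 = 6.366262
PP_blend = 6.366262^3 - 273.15 = 258.0201 - 273.15 = -15.13

-15.13 degC


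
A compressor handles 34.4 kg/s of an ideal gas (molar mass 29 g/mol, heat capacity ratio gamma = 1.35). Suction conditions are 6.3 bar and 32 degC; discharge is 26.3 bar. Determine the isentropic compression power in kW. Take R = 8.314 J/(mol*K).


Isentropic work: W = m*(gamma/(gamma-1))*(R*T1/MW)*((P2/P1)^((gamma-1)/gamma) - 1)
T1 = 32 + 273.15 = 305.15 K
Pressure ratio = 26.3 / 6.3 = 4.1746
Exponent = (1.35 - 1)/1.35 = 0.259259
(P2/P1)^exp - 1 = 4.1746^0.259259 - 1 = 0.448438
W = 34.4 * 1.35 / 0.35 * 8.314 * 305.15 / 29 * 0.448438 = 5205

5205 kW


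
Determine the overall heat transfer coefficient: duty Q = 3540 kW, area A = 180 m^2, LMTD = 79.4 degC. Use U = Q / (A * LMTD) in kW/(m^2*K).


From Q = U*A*LMTD, U = Q / (A * LMTD)
U = 3540 / (180 * 79.4) = 3540 / 14292 = 0.2477

0.2477 kW/(m^2*K)


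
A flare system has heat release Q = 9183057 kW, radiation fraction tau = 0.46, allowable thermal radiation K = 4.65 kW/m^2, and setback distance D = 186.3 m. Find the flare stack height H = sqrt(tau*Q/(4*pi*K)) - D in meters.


tau*Q/(4*pi*K) = 0.46 * 9183057 / (4 * pi * 4.65) = 72290.7
sqrt(72290.7) = 268.869
H = 268.869 - 186.3 = 82.57

82.57 m


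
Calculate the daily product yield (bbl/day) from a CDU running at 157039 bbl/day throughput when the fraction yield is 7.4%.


Crude throughput = 157039 bbl/day
Fraction yield = 7.4%
yield = throughput * fraction / 100
yield = 157039 * 7.4 / 100 = 11620.886

11620.886 bbl/day


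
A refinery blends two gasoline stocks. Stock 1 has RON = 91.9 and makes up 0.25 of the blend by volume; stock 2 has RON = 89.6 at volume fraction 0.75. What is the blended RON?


Linear blending: RON_blend = sum(vi * RONi)
Contribution 1: 0.25 * 91.9 = 22.975
Contribution 2: 0.75 * 89.6 = 67.2
RON_blend = 22.975 + 67.2 = 90.175

90.175


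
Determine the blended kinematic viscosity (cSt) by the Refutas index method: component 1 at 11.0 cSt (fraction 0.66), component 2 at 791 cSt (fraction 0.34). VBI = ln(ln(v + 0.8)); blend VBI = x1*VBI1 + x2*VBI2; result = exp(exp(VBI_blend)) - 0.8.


Refutas method: VBN_i = 14.534*ln(ln(visc_i + 0.8)) + 10.975, blended linearly by mass fraction; since VBN is linear in VBI_i = ln(ln(visc_i + 0.8)) and the fractions sum to 1, blend VBI directly: visc = exp(exp(VBI_blend)) - 0.8
VBI_1 = ln(ln(11.0 + 0.8)) = 0.903448
VBI_2 = ln(ln(791 + 0.8)) = 1.89827
VBI_blend = 0.66 * 0.903448 + 0.34 * 1.89827 = 1.24169
visc_blend = exp(exp(1.24169)) - 0.8 = 31.06

31.06 cSt


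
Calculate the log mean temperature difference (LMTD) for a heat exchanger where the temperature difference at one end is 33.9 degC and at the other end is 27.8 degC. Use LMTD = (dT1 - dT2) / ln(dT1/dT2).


LMTD = (dT1 - dT2) / ln(dT1/dT2)
= (33.9 - 27.8) / ln(33.9 / 27.8) = 6.1 / 0.198379 = 30.75

30.75 degC


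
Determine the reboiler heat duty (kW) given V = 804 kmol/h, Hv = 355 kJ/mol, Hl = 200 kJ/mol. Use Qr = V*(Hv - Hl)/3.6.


Qr = 804 * (355 - 200) / 3.6 = 804 * 155 / 3.6 = 34620

34620 kW


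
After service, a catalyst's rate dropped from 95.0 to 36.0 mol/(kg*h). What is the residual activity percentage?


Activity (%) = (rate_used / rate_fresh) * 100
rate_used = 36.0, rate_fresh = 95.0
= (36.0 / 95.0) * 100
= 0.3789 * 100 = 37.89

37.89 %


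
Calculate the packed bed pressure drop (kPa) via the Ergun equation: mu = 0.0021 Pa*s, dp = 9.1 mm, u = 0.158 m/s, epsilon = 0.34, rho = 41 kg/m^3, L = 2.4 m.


dp = 9.1 mm = 0.0091 m
Viscous term = 150*0.0021*0.158*(1-0.34)^2 / (0.0091^2*0.34^3) = 6660.95
Inertial term = 1.75*41*0.158^2*(1-0.34) / (0.0091*0.34^3) = 3305.23
dP/L = 6660.95 + 3305.23 = 9966.18 Pa/m
dP = 9966.18 * 2.4 / 1000 = 23.92 kPa

23.92 kPa


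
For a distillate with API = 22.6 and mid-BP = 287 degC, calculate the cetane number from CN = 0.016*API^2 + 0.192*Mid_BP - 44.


CN = 0.016 * 22.6^2 + 0.192 * 287 - 44
CN = 8.17216 + 55.104 - 44 = 19.27616

19.27616


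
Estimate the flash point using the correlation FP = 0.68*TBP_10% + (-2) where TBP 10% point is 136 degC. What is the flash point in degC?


FP = 0.68 * 136 + (-2) = 90.48

90.48 degC


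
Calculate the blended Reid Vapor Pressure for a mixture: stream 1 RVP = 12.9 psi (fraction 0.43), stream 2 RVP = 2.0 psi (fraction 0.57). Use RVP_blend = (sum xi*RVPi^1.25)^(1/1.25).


Chevron index: RVP_blend = (sum xi*RVPi^1.25)^(1/1.25)
RVP^1.25 terms: 0.43 * 12.9^1.25 + 0.57 * 2.0^1.25 = 11.8682
RVP_blend = 11.8682^(1/1.25) = 7.236

7.236 psi


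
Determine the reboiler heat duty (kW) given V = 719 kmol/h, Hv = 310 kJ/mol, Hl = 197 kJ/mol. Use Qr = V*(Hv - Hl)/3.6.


Qr = 719 * (310 - 197) / 3.6 = 719 * 113 / 3.6 = 22570

22570 kW


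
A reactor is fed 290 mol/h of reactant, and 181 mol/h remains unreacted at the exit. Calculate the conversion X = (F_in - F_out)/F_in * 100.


X = (F_in - F_out) / F_in * 100
Moles reacted = 290 - 181 = 109
X = 109 / 290 * 100
= 0.3759 * 100
= 37.59 %

37.59 %


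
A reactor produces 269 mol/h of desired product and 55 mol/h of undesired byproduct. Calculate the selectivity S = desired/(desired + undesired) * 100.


Selectivity = desired / (desired + undesired) * 100
Total products = 269 + 55 = 324 mol/h
S = 269 / 324 * 100
= 0.8302 * 100
= 83.02 %

83.02 %


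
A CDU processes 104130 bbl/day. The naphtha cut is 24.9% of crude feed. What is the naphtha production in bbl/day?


Crude throughput = 104130 bbl/day
Fraction yield = 24.9%
yield = throughput * fraction / 100
yield = 104130 * 24.9 / 100 = 25928.37

25928.37 bbl/day


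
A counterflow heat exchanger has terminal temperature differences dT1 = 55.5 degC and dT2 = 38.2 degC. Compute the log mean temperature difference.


LMTD = (dT1 - dT2) / ln(dT1/dT2)
= (55.5 - 38.2) / ln(55.5 / 38.2) = 17.3 / 0.373548 = 46.31

46.31 degC


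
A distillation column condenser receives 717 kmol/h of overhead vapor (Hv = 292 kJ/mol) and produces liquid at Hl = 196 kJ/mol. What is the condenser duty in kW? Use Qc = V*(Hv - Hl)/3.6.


Qc = 717 * (292 - 196) / 3.6 = 717 * 96 / 3.6 = 19120

19120 kW


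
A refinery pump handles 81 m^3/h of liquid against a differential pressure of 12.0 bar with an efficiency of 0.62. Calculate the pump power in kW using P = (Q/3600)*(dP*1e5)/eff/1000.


Q = 81 / 3600 = 0.0225 m^3/s
P = 0.0225 * (12.0 * 1e5) / 0.62 / 1000 = 43.55

43.55 kW


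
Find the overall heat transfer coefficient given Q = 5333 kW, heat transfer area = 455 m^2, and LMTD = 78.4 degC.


From Q = U*A*LMTD, U = Q / (A * LMTD)
U = 5333 / (455 * 78.4) = 5333 / 35672 = 0.1495

0.1495 kW/(m^2*K)


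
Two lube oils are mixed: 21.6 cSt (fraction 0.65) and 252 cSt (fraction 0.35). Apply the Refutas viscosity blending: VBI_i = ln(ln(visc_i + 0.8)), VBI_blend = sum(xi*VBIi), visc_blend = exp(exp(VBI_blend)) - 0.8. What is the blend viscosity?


Refutas method: VBN_i = 14.534*ln(ln(visc_i + 0.8)) + 10.975, blended linearly by mass fraction; since VBN is linear in VBI_i = ln(ln(visc_i + 0.8)) and the fractions sum to 1, blend VBI directly: visc = exp(exp(VBI_blend)) - 0.8
VBI_1 = ln(ln(21.6 + 0.8)) = 1.13432
VBI_2 = ln(ln(252 + 0.8)) = 1.71066
VBI_blend = 0.65 * 1.13432 + 0.35 * 1.71066 = 1.33604
visc_blend = exp(exp(1.33604)) - 0.8 = 44.08

44.08 cSt


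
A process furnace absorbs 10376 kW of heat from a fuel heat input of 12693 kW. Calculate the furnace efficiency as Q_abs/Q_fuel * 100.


Furnace efficiency = Q_absorbed / Q_fuel * 100
= 10376 / 12693 * 100 = 81.75

81.75 %


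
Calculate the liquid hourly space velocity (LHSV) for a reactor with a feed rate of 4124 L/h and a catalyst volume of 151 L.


LHSV = volumetric feed rate / catalyst volume
= 4124 L/h / 151 L
= 27.31 h^-1

27.31 h^-1


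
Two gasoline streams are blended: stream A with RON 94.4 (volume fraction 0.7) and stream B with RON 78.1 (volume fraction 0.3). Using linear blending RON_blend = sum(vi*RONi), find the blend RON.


Linear blending: RON_blend = sum(vi * RONi)
Contribution 1: 0.7 * 94.4 = 66.08
Contribution 2: 0.3 * 78.1 = 23.43
RON_blend = 66.08 + 23.43 = 89.51

89.51


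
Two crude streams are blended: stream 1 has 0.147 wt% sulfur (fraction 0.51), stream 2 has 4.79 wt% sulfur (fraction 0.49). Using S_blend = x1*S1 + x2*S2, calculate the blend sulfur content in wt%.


Linear sulfur blending: S_blend = x1*S1 + x2*S2
Contribution 1: 0.51 * 0.147 = 0.07497 wt%
Contribution 2: 0.49 * 4.79 = 2.3471 wt%
S_blend = 0.07497 + 2.3471 = 2.42207

2.42207 wt%


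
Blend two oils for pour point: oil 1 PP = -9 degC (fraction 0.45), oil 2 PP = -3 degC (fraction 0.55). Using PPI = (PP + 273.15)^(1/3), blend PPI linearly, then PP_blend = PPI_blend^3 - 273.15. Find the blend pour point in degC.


PPI_1 = (-9 + 273.15)^(1/3) = 6.416283
PPI_2 = (-3 + 273.15)^(1/3) = 6.464501
PPI_blend = 0.45 * 6.416283 + 0.55 * 6.464501 = 6.442803
PP_blend = 6.442803^3 - 273.15 = 267.4389 - 273.15 = -5.71

-5.71 degC


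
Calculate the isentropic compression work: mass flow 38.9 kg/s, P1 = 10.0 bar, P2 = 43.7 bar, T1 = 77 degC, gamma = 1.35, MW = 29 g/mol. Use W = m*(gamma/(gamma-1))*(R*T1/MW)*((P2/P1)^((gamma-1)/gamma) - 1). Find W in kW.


Isentropic work: W = m*(gamma/(gamma-1))*(R*T1/MW)*((P2/P1)^((gamma-1)/gamma) - 1)
T1 = 77 + 273.15 = 350.15 K
Pressure ratio = 43.7 / 10.0 = 4.37
Exponent = (1.35 - 1)/1.35 = 0.259259
(P2/P1)^exp - 1 = 4.37^0.259259 - 1 = 0.465719
W = 38.9 * 1.35 / 0.35 * 8.314 * 350.15 / 29 * 0.465719 = 7015

7015 kW


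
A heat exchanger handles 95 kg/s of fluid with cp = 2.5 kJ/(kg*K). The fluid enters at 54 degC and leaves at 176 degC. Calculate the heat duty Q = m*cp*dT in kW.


Q = m_dot * cp * delta_T
delta_T = 176 - 54 = 122 K
Q = 95 * 2.5 * 122
= 237.5 * 122
= 28975 kW

28975 kW


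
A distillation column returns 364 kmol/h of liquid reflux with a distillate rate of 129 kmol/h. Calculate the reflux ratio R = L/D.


Reflux ratio definition: R = L / D (liquid returned / distillate withdrawn)
L = 364 kmol/h, D = 129 kmol/h
R = 364 / 129 = 2.822

2.822


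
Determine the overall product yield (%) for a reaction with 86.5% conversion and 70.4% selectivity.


Overall yield = conversion (%) * selectivity (%) / 100
Conversion = 86.5%, Selectivity = 70.4%
Y = 86.5 * 70.4 / 100
= 60.896 %

60.896 %


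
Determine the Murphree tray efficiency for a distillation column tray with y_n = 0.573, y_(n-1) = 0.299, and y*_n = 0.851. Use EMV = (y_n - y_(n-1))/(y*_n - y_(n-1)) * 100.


Murphree vapor efficiency: EMV = (y_n - y_(n-1)) / (y*_n - y_(n-1)) * 100
EMV = (0.573 - 0.299) / (0.851 - 0.299) * 100 = 0.274 / 0.552 * 100 = 49.64

49.64 %


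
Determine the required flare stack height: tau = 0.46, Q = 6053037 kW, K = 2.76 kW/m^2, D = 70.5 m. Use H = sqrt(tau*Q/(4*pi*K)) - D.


tau*Q/(4*pi*K) = 0.46 * 6053037 / (4 * pi * 2.76) = 80280.9
sqrt(80280.9) = 283.339
H = 283.339 - 70.5 = 212.8

212.8 m


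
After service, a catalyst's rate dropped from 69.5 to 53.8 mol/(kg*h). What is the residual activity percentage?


Activity (%) = (rate_used / rate_fresh) * 100
rate_used = 53.8, rate_fresh = 69.5
= (53.8 / 69.5) * 100
= 0.7741 * 100 = 77.41

77.41 %


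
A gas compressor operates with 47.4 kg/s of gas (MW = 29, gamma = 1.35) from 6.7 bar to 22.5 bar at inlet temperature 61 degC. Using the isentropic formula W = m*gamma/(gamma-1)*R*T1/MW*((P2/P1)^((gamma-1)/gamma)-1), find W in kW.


Isentropic work: W = m*(gamma/(gamma-1))*(R*T1/MW)*((P2/P1)^((gamma-1)/gamma) - 1)
T1 = 61 + 273.15 = 334.15 K
Pressure ratio = 22.5 / 6.7 = 3.35821
Exponent = (1.35 - 1)/1.35 = 0.259259
(P2/P1)^exp - 1 = 3.35821^0.259259 - 1 = 0.368983
W = 47.4 * 1.35 / 0.35 * 8.314 * 334.15 / 29 * 0.368983 = 6463

6463 kW


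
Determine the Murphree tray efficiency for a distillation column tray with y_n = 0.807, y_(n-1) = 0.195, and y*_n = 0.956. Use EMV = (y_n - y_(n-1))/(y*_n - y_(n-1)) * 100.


Murphree vapor efficiency: EMV = (y_n - y_(n-1)) / (y*_n - y_(n-1)) * 100
EMV = (0.807 - 0.195) / (0.956 - 0.195) * 100 = 0.612 / 0.761 * 100 = 80.42

80.42 %


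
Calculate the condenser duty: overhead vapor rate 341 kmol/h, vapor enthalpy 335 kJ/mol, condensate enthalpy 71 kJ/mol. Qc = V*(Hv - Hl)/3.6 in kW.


Qc = 341 * (335 - 71) / 3.6 = 341 * 264 / 3.6 = 25010

25010 kW


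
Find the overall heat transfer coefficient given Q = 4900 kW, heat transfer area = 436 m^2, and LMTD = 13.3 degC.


From Q = U*A*LMTD, U = Q / (A * LMTD)
U = 4900 / (436 * 13.3) = 4900 / 5798.8 = 0.8450

0.8450 kW/(m^2*K)


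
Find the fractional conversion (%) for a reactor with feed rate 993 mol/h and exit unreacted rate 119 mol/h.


X = (F_in - F_out) / F_in * 100
Moles reacted = 993 - 119 = 874
X = 874 / 993 * 100
= 0.8802 * 100
= 88.02 %

88.02 %


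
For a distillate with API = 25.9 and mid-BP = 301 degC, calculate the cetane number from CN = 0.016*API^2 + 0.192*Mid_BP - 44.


CN = 0.016 * 25.9^2 + 0.192 * 301 - 44
CN = 10.73296 + 57.792 - 44 = 24.52496

24.52496


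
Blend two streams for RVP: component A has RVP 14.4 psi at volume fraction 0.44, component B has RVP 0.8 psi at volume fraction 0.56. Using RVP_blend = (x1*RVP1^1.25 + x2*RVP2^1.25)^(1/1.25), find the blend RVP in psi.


Chevron index: RVP_blend = (sum xi*RVPi^1.25)^(1/1.25)
RVP^1.25 terms: 0.44 * 14.4^1.25 + 0.56 * 0.8^1.25 = 12.7663
RVP_blend = 12.7663^(1/1.25) = 7.671

7.671 psi


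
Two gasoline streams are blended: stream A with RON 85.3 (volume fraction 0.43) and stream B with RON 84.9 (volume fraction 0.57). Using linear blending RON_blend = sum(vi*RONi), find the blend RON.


Linear blending: RON_blend = sum(vi * RONi)
Contribution 1: 0.43 * 85.3 = 36.679
Contribution 2: 0.57 * 84.9 = 48.393
RON_blend = 36.679 + 48.393 = 85.072

85.072


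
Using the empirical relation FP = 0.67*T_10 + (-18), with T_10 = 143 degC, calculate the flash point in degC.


FP = 0.67 * 143 + (-18) = 77.81

77.81 degC


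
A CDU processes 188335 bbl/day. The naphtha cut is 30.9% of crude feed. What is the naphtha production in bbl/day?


Crude throughput = 188335 bbl/day
Fraction yield = 30.9%
yield = throughput * fraction / 100
yield = 188335 * 30.9 / 100 = 58195.515

58195.515 bbl/day


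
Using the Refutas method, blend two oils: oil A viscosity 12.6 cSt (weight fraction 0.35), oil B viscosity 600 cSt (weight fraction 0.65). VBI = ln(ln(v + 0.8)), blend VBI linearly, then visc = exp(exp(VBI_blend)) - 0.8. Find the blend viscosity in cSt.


Refutas method: VBN_i = 14.534*ln(ln(visc_i + 0.8)) + 10.975, blended linearly by mass fraction; since VBN is linear in VBI_i = ln(ln(visc_i + 0.8)) and the fractions sum to 1, blend VBI directly: visc = exp(exp(VBI_blend)) - 0.8
VBI_1 = ln(ln(12.6 + 0.8)) = 0.953685
VBI_2 = ln(ln(600 + 0.8)) = 1.85603
VBI_blend = 0.35 * 0.953685 + 0.65 * 1.85603 = 1.54021
visc_blend = exp(exp(1.54021)) - 0.8 = 105.4

105.4 cSt


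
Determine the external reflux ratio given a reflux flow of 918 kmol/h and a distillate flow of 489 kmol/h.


Reflux ratio definition: R = L / D (liquid returned / distillate withdrawn)
L = 918 kmol/h, D = 489 kmol/h
R = 918 / 489 = 1.877

1.877


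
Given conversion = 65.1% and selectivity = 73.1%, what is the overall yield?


Overall yield = conversion (%) * selectivity (%) / 100
Conversion = 65.1%, Selectivity = 73.1%
Y = 65.1 * 73.1 / 100
= 47.5881 %

47.5881 %


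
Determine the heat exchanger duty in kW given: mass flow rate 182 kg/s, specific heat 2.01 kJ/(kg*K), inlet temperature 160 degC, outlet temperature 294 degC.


Q = m_dot * cp * delta_T
delta_T = 294 - 160 = 134 K
Q = 182 * 2.01 * 134
= 365.82 * 134
= 49019.88 kW

49019.88 kW


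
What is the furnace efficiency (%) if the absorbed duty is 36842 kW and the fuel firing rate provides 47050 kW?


Furnace efficiency = Q_absorbed / Q_fuel * 100
= 36842 / 47050 * 100 = 78.30

78.30 %


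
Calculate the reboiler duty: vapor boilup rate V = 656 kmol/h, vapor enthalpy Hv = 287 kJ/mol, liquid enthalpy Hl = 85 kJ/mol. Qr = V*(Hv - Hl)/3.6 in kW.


Qr = 656 * (287 - 85) / 3.6 = 656 * 202 / 3.6 = 36810

36810 kW


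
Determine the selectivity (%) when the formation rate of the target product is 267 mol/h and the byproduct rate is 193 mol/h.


Selectivity = desired / (desired + undesired) * 100
Total products = 267 + 193 = 460 mol/h
S = 267 / 460 * 100
= 0.5804 * 100
= 58.04 %

58.04 %


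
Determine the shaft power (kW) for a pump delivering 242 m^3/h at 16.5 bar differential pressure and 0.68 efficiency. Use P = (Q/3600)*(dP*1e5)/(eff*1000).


Q = 242 / 3600 = 0.0672222 m^3/s
P = 0.0672222 * (16.5 * 1e5) / 0.68 / 1000 = 163.1

163.1 kW


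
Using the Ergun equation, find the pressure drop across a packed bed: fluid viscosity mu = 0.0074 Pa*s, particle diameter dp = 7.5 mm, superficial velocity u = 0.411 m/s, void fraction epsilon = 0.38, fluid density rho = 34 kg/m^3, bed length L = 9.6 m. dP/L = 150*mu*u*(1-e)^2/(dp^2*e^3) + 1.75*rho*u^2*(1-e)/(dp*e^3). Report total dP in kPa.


dp = 7.5 mm = 0.0075 m
Viscous term = 150*0.0074*0.411*(1-0.38)^2 / (0.0075^2*0.38^3) = 56816.6
Inertial term = 1.75*34*0.411^2*(1-0.38) / (0.0075*0.38^3) = 15141.9
dP/L = 56816.6 + 15141.9 = 71958.5 Pa/m
dP = 71958.5 * 9.6 / 1000 = 690.8 kPa

690.8 kPa


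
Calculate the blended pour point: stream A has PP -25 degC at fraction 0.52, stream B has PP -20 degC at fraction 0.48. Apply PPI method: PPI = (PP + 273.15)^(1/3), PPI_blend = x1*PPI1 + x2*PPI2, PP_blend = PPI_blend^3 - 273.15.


PPI_1 = (-25 + 273.15)^(1/3) = 6.284028
PPI_2 = (-20 + 273.15)^(1/3) = 6.325953
PPI_blend = 0.52 * 6.284028 + 0.48 * 6.325953 = 6.304152
PP_blend = 6.304152^3 - 273.15 = 250.5417 - 273.15 = -22.61

-22.61 degC


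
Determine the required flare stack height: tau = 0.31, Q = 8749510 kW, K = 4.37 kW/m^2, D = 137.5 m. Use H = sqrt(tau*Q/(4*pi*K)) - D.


tau*Q/(4*pi*K) = 0.31 * 8749510 / (4 * pi * 4.37) = 49391.7
sqrt(49391.7) = 222.242
H = 222.242 - 137.5 = 84.74

84.74 m


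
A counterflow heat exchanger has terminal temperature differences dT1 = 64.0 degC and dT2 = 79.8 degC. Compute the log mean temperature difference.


LMTD = (dT1 - dT2) / ln(dT1/dT2)
= (64.0 - 79.8) / ln(64.0 / 79.8) = -15.8 / -0.22064 = 71.61

71.61 degC


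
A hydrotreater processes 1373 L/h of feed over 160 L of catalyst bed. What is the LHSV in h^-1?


LHSV = volumetric feed rate / catalyst volume
= 1373 L/h / 160 L
= 8.581 h^-1

8.581 h^-1


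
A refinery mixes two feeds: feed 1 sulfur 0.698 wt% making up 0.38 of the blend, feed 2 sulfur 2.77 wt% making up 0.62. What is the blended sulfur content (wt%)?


Linear sulfur blending: S_blend = x1*S1 + x2*S2
Contribution 1: 0.38 * 0.698 = 0.26524 wt%
Contribution 2: 0.62 * 2.77 = 1.7174 wt%
S_blend = 0.26524 + 1.7174 = 1.98264

1.98264 wt%


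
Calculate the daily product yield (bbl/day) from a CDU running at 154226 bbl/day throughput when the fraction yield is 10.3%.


Crude throughput = 154226 bbl/day
Fraction yield = 10.3%
yield = throughput * fraction / 100
yield = 154226 * 10.3 / 100 = 15885.278

15885.278 bbl/day


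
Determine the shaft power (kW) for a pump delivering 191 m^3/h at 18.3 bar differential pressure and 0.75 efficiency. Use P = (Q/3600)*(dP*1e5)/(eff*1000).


Q = 191 / 3600 = 0.0530556 m^3/s
P = 0.0530556 * (18.3 * 1e5) / 0.75 / 1000 = 129.5

129.5 kW


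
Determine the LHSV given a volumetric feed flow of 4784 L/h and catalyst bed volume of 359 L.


LHSV = volumetric feed rate / catalyst volume
= 4784 L/h / 359 L
= 13.33 h^-1

13.33 h^-1


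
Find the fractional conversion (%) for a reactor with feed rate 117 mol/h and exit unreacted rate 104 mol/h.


X = (F_in - F_out) / F_in * 100
Moles reacted = 117 - 104 = 13
X = 13 / 117 * 100
= 0.1111 * 100
= 11.11 %

11.11 %


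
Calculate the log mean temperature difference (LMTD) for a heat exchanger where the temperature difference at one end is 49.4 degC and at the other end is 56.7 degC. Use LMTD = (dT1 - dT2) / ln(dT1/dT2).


LMTD = (dT1 - dT2) / ln(dT1/dT2)
= (49.4 - 56.7) / ln(49.4 / 56.7) = -7.3 / -0.137824 = 52.97

52.97 degC


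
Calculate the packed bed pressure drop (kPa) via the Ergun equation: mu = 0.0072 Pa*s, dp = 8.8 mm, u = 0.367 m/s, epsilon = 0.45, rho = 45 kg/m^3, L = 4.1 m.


dp = 8.8 mm = 0.0088 m
Viscous term = 150*0.0072*0.367*(1-0.45)^2 / (0.0088^2*0.45^3) = 16990.7
Inertial term = 1.75*45*0.367^2*(1-0.45) / (0.0088*0.45^3) = 7274.87
dP/L = 16990.7 + 7274.87 = 24265.6 Pa/m
dP = 24265.6 * 4.1 / 1000 = 99.49 kPa

99.49 kPa
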